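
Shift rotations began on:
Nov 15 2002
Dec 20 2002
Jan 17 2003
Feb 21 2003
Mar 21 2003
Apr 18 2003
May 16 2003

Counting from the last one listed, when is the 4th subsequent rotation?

Sep 19 2003

All dates are Fridays, 35, 28, 35, 28, 28, 28 days apart.
Specifically, the 3rd Friday of each month.
3rd Friday of June 2003: Jun 20 2003.
July 2003 — 3rd Friday is Jul 18 2003.
3rd Friday of August 2003: Aug 15 2003.
3rd Friday of September 2003: Sep 19 2003.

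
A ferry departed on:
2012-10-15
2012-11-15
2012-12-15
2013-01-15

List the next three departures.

2013-02-15, 2013-03-15, 2013-04-15

Gaps: 31, 30, 31 days — not constant. Every event is on the 15th of the month.
Pattern: the 15th of each month.
February 2013: 2013-02-15.
Next: March 2013 → 2013-03-15.
Next: April 2013 → 2013-04-15.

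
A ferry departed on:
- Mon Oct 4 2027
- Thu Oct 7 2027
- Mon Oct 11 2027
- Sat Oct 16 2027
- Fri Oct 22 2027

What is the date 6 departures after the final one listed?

Sat Dec 18 2027

Intervals are 3, 4, 5, 6 days — an arithmetic progression with common difference 1.
Next gap: 7 days. Fri Oct 22 2027 + 7 days = Fri Oct 29 2027.
Next gap: 8 days. Fri Oct 29 2027 + 8 days = Sat Nov 6 2027.
Next gap: 9 days. Sat Nov 6 2027 + 9 days = Mon Nov 15 2027.
Next gap: 10 days. Mon Nov 15 2027 + 10 days = Thu Nov 25 2027.
Next gap: 11 days. Thu Nov 25 2027 + 11 days = Mon Dec 6 2027.
Next gap: 12 days. Mon Dec 6 2027 + 12 days = Sat Dec 18 2027.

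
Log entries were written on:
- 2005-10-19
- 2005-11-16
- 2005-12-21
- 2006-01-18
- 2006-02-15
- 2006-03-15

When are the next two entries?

2006-04-19, 2006-05-17

Gaps: 28, 35, 28, 28, 28 days — a mix of 28 and 35. Every date is a Wednesday.
Each is the 3rd Wednesday of its month.
3rd Wednesday of April 2006: 2006-04-19.
3rd Wednesday of May 2006: 2006-05-17.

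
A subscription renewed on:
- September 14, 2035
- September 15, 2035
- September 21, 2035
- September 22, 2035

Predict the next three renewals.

September 28, 2035; September 29, 2035; October 5, 2035

Gaps: 1, 6, 1 days — not constant, but cyclic with period 2.
The events fall on every Friday and Saturday.
Next Friday: September 28, 2035.
Next Saturday: September 29, 2035.
The following Friday is October 5, 2035.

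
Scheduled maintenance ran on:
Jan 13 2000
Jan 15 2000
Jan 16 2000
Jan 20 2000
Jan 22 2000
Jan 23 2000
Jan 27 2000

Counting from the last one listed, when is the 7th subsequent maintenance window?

Feb 12 2000

Every event lands on a Thursday or Saturday or Sunday (gaps cycle 2, 1, 4, 2, 1, 4).
So the schedule is: every Thursday, Saturday and Sunday.
The following Saturday is Jan 29 2000.
The following Sunday is Jan 30 2000.
The following Thursday is Feb 3 2000.
The following Saturday is Feb 5 2000.
The following Sunday is Feb 6 2000.
Next Thursday: Feb 10 2000.
The following Saturday is Feb 12 2000.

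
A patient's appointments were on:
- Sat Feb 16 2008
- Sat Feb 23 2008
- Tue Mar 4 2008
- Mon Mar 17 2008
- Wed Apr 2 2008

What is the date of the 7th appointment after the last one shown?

The spacing grows by 3 each time: 7, 10, 13, 16 days.
Next gap: 19 days. Wed Apr 2 2008 + 19 days = Mon Apr 21 2008.
Next gap: 22 days. Mon Apr 21 2008 + 22 days = Tue May 13 2008.
Next gap: 25 days. Tue May 13 2008 + 25 days = Sat Jun 7 2008.
Next gap: 28 days. Sat Jun 7 2008 + 28 days = Sat Jul 5 2008.
Next gap: 31 days. Sat Jul 5 2008 + 31 days = Tue Aug 5 2008.
Next gap: 34 days. Tue Aug 5 2008 + 34 days = Mon Sep 8 2008.
Next gap: 37 days. Mon Sep 8 2008 + 37 days = Wed Oct 15 2008.

Wed Oct 15 2008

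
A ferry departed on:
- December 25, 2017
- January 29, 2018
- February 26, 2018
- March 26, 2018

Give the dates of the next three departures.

April 30, 2018; May 28, 2018; June 25, 2018

All Mondays; the gaps (35, 28, 28) vary with month length.
This is the last Monday of each month.
Last Monday of April 2018: April 30, 2018.
Last Monday of May 2018: May 28, 2018.
Last Monday of June 2018: June 25, 2018.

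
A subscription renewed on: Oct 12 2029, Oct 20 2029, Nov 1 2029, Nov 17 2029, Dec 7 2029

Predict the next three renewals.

The spacing grows by 4 each time: 8, 12, 16, 20 days.
Next gap: 24 days. Dec 7 2029 + 24 days = Dec 31 2029.
Next gap: 28 days. Dec 31 2029 + 28 days = Jan 28 2030.
Next gap: 32 days. Jan 28 2030 + 32 days = Mar 1 2030.

Dec 31 2029, Jan 28 2030, Mar 1 2030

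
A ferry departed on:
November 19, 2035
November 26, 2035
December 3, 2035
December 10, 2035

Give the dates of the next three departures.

The spacing is 7, 7, 7 days — always 7 days.
December 10, 2035 + 7 days = December 17, 2035.
December 17, 2035 + 7 days = December 24, 2035.
December 24, 2035 + 7 days = December 31, 2035.

December 17, 2035; December 24, 2035; December 31, 2035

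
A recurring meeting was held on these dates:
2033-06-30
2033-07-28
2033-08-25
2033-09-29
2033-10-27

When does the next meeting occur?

2033-11-24

These are Thursdays with 28, 28, 35, 28-day gaps.
Each is the final Thursday of its month — 2033-06-30 is past the 28th, so '4th Thursday' doesn't fit.
November 2033 ends with Thursday 2033-11-24.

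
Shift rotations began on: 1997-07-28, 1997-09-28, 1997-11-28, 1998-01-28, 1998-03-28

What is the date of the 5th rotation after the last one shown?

Each date is the 28th; the gaps (62, 61, 61, 59) track the month lengths.
The rule is the 28th of every 2 months.
Next: May 1998 → 1998-05-28.
July 1998: 1998-07-28.
Next: September 1998 → 1998-09-28.
November 1998: 1998-11-28.
January 1999: 1999-01-28.

1999-01-28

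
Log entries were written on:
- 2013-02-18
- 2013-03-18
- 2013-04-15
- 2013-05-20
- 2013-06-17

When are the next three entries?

2013-07-15, 2013-08-19, 2013-09-16

These are Mondays at 28- or 35-day spacing (28, 28, 35, 28).
The pattern: 3rd Monday of the month.
July 2013 — 3rd Monday is 2013-07-15.
August 2013 — 3rd Monday is 2013-08-19.
3rd Monday of September 2013: 2013-09-16.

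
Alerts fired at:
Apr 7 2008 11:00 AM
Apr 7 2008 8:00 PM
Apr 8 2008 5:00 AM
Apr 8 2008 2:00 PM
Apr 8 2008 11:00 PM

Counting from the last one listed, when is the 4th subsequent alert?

Spacing: 9, 9, 9, 9 h — constant 9 h.
Apr 8 2008 11:00 PM + 9 h = Apr 9 2008 8:00 AM.
Apr 9 2008 8:00 AM + 9 h = Apr 9 2008 5:00 PM.
Apr 9 2008 5:00 PM + 9 h = Apr 10 2008 2:00 AM.
Apr 10 2008 2:00 AM + 9 h = Apr 10 2008 11:00 AM.

Apr 10 2008 11:00 AM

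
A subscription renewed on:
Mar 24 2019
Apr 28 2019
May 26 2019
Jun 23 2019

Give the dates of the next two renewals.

Jul 28 2019, Aug 25 2019

Gaps: 35, 28, 28 days — a mix of 28 and 35. Every date is a Sunday.
Each is the 4th Sunday of its month.
July 2019 — 4th Sunday is Jul 28 2019.
4th Sunday of August 2019: Aug 25 2019.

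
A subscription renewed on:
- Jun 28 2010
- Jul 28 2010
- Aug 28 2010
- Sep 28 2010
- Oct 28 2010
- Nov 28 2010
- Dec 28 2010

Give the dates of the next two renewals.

Jan 28 2011, Feb 28 2011

The day-of-month is always 28 (30, 31, 31, 30, 31, 30 days between events).
So this recurs on the 28th of each month.
Next: January 2011 → Jan 28 2011.
February 2011: Feb 28 2011.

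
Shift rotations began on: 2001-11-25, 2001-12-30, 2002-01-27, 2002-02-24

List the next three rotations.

2002-03-31, 2002-04-28, 2002-05-26

These are Sundays with 35, 28, 28-day gaps.
Each is the final Sunday of its month — 2001-12-30 is past the 28th, so '4th Sunday' doesn't fit.
March 2002 ends with Sunday 2002-03-31.
April 2002 ends with Sunday 2002-04-28.
Last Sunday of May 2002: 2002-05-26.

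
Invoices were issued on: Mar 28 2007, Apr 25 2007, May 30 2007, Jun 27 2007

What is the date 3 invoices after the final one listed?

These are Wednesdays with 28, 35, 28-day gaps.
Each is the final Wednesday of its month — May 30 2007 is past the 28th, so '4th Wednesday' doesn't fit.
July 2007 ends with Wednesday Jul 25 2007.
Last Wednesday of August 2007: Aug 29 2007.
Last Wednesday of September 2007: Sep 26 2007.

Sep 26 2007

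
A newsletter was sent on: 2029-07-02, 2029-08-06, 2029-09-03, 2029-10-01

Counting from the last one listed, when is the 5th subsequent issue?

These are Mondays at 28- or 35-day spacing (35, 28, 28).
The pattern: 1st Monday of the month.
November 2029 — 1st Monday is 2029-11-05.
1st Monday of December 2029: 2029-12-03.
1st Monday of January 2030: 2030-01-07.
1st Monday of February 2030: 2030-02-04.
1st Monday of March 2030: 2030-03-04.

2030-03-04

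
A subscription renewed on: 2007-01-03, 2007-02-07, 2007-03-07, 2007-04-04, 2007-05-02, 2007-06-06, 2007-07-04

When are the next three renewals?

These are Wednesdays at 28- or 35-day spacing (35, 28, 28, 28, 35, 28).
The pattern: 1st Wednesday of the month.
1st Wednesday of August 2007: 2007-08-01.
September 2007 — 1st Wednesday is 2007-09-05.
October 2007 — 1st Wednesday is 2007-10-03.

2007-08-01, 2007-09-05, 2007-10-03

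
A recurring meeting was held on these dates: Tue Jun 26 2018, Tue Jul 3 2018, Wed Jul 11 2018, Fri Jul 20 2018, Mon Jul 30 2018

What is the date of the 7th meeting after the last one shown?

Mon Nov 5 2018

Gaps: 7, 8, 9, 10 days — each gap is 1 larger than the previous one.
Next gap: 11 days. Mon Jul 30 2018 + 11 days = Fri Aug 10 2018.
Next gap: 12 days. Fri Aug 10 2018 + 12 days = Wed Aug 22 2018.
Next gap: 13 days. Wed Aug 22 2018 + 13 days = Tue Sep 4 2018.
Next gap: 14 days. Tue Sep 4 2018 + 14 days = Tue Sep 18 2018.
Next gap: 15 days. Tue Sep 18 2018 + 15 days = Wed Oct 3 2018.
Next gap: 16 days. Wed Oct 3 2018 + 16 days = Fri Oct 19 2018.
Next gap: 17 days. Fri Oct 19 2018 + 17 days = Mon Nov 5 2018.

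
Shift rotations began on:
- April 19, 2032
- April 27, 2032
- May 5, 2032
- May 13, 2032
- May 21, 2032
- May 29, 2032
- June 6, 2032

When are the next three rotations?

June 14, 2032; June 22, 2032; June 30, 2032

Every event comes 8 days after the last (8, 8, 8, 8, 8, 8).
June 6, 2032 + 8 days = June 14, 2032.
June 14, 2032 + 8 days = June 22, 2032.
June 22, 2032 + 8 days = June 30, 2032.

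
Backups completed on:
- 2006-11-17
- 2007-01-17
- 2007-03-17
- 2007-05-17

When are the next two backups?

2007-07-17, 2007-09-17

The day-of-month is always 17 (61, 59, 61 days between events).
So this recurs on the 17th of every 2 months.
July 2007: 2007-07-17.
September 2007: 2007-09-17.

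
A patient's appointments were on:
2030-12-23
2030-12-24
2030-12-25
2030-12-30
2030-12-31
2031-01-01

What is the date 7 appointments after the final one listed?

2031-01-20

Every event lands on a Monday or Tuesday or Wednesday (gaps cycle 1, 1, 5, 1, 1).
So the schedule is: every Monday, Tuesday and Wednesday.
The following Monday is 2031-01-06.
The following Tuesday is 2031-01-07.
Next Wednesday: 2031-01-08.
The following Monday is 2031-01-13.
Next Tuesday: 2031-01-14.
The following Wednesday is 2031-01-15.
The following Monday is 2031-01-20.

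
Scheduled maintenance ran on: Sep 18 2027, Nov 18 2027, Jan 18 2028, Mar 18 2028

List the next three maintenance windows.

The day-of-month is always 18 (61, 61, 60 days between events).
So this recurs on the 18th of every 2 months.
May 2028: May 18 2028.
July 2028: Jul 18 2028.
September 2028: Sep 18 2028.

May 18 2028, Jul 18 2028, Sep 18 2028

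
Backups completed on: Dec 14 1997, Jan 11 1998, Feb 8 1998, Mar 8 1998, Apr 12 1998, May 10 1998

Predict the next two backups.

These are Sundays at 28- or 35-day spacing (28, 28, 28, 35, 28).
The pattern: 2nd Sunday of the month.
2nd Sunday of June 1998: Jun 14 1998.
July 1998 — 2nd Sunday is Jul 12 1998.

Jun 14 1998, Jul 12 1998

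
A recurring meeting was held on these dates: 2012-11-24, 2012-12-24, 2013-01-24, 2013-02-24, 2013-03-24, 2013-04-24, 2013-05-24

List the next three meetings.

2013-06-24, 2013-07-24, 2013-08-24

The day-of-month is always 24 (30, 31, 31, 28, 31, 30 days between events).
So this recurs on the 24th of each month.
June 2013: 2013-06-24.
Next: July 2013 → 2013-07-24.
August 2013: 2013-08-24.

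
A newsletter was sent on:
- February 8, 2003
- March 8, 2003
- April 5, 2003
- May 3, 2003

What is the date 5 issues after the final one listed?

September 20, 2003

Every event comes 28 days after the last (28, 28, 28).
May 3, 2003 + 28 days = May 31, 2003.
May 31, 2003 + 28 days = June 28, 2003.
June 28, 2003 + 28 days = July 26, 2003.
July 26, 2003 + 28 days = August 23, 2003.
August 23, 2003 + 28 days = September 20, 2003.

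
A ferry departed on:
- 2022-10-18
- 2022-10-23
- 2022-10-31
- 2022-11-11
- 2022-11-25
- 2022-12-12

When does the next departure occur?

2023-01-01

Gaps: 5, 8, 11, 14, 17 days — each gap is 3 larger than the previous one.
Next gap: 20 days. 2022-12-12 + 20 days = 2023-01-01.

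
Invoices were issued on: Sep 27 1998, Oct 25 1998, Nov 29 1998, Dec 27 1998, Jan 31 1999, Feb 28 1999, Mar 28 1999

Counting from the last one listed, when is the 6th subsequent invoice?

Sep 26 1999

Every date is a Sunday; gaps 28, 35, 28, 35, 28, 28 days.
Each is the last Sunday of its month (at least one falls on the 29th or later, ruling out '4th Sunday').
Last Sunday of April 1999: Apr 25 1999.
May 1999 ends with Sunday May 30 1999.
June 1999 ends with Sunday Jun 27 1999.
July 1999 ends with Sunday Jul 25 1999.
August 1999 ends with Sunday Aug 29 1999.
Last Sunday of September 1999: Sep 26 1999.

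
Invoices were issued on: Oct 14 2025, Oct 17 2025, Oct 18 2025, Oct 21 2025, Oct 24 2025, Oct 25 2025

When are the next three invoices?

Every event lands on a Tuesday or Friday or Saturday (gaps cycle 3, 1, 3, 3, 1).
So the schedule is: every Tuesday, Friday and Saturday.
Next Tuesday: Oct 28 2025.
Next Friday: Oct 31 2025.
The following Saturday is Nov 1 2025.

Oct 28 2025, Oct 31 2025, Nov 1 2025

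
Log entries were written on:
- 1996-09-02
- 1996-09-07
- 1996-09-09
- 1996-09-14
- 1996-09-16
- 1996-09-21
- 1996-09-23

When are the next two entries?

1996-09-28, 1996-09-30

The gap pattern 5, 2, 5, 2, 5, 2 repeats every 2 events.
These are the Mondays and Saturdays of each week.
The following Saturday is 1996-09-28.
The following Monday is 1996-09-30.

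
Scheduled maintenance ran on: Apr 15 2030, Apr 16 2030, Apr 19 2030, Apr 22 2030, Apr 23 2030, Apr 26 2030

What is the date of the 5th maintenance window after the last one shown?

The gap pattern 1, 3, 3, 1, 3 repeats every 3 events.
These are the Mondays, Tuesdays and Fridays of each week.
Next Monday: Apr 29 2030.
The following Tuesday is Apr 30 2030.
The following Friday is May 3 2030.
Next Monday: May 6 2030.
Next Tuesday: May 7 2030.

May 7 2030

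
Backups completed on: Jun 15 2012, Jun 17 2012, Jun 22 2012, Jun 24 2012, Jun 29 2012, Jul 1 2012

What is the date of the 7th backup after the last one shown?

The gap pattern 2, 5, 2, 5, 2 repeats every 2 events.
These are the Fridays and Sundays of each week.
The following Friday is Jul 6 2012.
Next Sunday: Jul 8 2012.
The following Friday is Jul 13 2012.
Next Sunday: Jul 15 2012.
Next Friday: Jul 20 2012.
The following Sunday is Jul 22 2012.
Next Friday: Jul 27 2012.

Jul 27 2012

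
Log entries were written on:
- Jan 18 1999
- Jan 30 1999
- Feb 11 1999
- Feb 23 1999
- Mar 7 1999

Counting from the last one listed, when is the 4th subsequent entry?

The spacing is 12, 12, 12, 12 days — always 12 days.
Mar 7 1999 + 12 days = Mar 19 1999.
Mar 19 1999 + 12 days = Mar 31 1999.
Mar 31 1999 + 12 days = Apr 12 1999.
Apr 12 1999 + 12 days = Apr 24 1999.

Apr 24 1999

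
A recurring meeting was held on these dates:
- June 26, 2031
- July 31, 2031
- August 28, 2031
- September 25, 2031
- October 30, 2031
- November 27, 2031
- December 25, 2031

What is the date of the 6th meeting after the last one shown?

These are Thursdays with 35, 28, 28, 35, 28, 28-day gaps.
Each is the final Thursday of its month — July 31, 2031 is past the 28th, so '4th Thursday' doesn't fit.
January 2032 ends with Thursday January 29, 2032.
February 2032 ends with Thursday February 26, 2032.
March 2032 ends with Thursday March 25, 2032.
Last Thursday of April 2032: April 29, 2032.
May 2032 ends with Thursday May 27, 2032.
Last Thursday of June 2032: June 24, 2032.

June 24, 2032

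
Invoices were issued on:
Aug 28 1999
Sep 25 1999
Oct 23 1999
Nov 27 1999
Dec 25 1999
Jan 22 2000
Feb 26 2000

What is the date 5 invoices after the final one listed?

These are Saturdays at 28- or 35-day spacing (28, 28, 35, 28, 28, 35).
The pattern: 4th Saturday of the month.
March 2000 — 4th Saturday is Mar 25 2000.
4th Saturday of April 2000: Apr 22 2000.
May 2000 — 4th Saturday is May 27 2000.
June 2000 — 4th Saturday is Jun 24 2000.
July 2000 — 4th Saturday is Jul 22 2000.

Jul 22 2000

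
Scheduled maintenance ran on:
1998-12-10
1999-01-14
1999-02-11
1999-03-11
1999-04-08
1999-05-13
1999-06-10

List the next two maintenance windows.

All dates are Thursdays, 35, 28, 28, 28, 35, 28 days apart.
Specifically, the 2nd Thursday of each month.
July 1999 — 2nd Thursday is 1999-07-08.
2nd Thursday of August 1999: 1999-08-12.

1999-07-08, 1999-08-12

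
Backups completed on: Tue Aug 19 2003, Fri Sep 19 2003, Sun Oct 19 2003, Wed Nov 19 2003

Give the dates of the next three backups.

Fri Dec 19 2003, Mon Jan 19 2004, Thu Feb 19 2004

Gaps: 31, 30, 31 days — not constant. Every event is on the 19th of the month.
Pattern: the 19th of each month.
Next: December 2003 → Fri Dec 19 2003.
Next: January 2004 → Mon Jan 19 2004.
Next: February 2004 → Thu Feb 19 2004.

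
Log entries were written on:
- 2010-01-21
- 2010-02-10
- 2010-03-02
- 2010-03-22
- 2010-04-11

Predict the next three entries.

The spacing is 20, 20, 20, 20 days — always 20 days.
2010-04-11 + 20 days = 2010-05-01.
2010-05-01 + 20 days = 2010-05-21.
2010-05-21 + 20 days = 2010-06-10.

2010-05-01, 2010-05-21, 2010-06-10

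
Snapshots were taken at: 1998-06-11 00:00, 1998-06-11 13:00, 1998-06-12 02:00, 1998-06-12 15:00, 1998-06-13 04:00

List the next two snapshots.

1998-06-13 17:00, 1998-06-14 06:00

The interval is a steady 13 hours (13, 13, 13, 13).
1998-06-13 04:00 + 13 h = 1998-06-13 17:00.
1998-06-13 17:00 + 13 h = 1998-06-14 06:00.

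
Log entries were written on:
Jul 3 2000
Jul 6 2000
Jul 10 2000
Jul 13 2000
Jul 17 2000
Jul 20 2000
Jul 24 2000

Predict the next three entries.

Every event lands on a Monday or Thursday (gaps cycle 3, 4, 3, 4, 3, 4).
So the schedule is: every Monday and Thursday.
Next Thursday: Jul 27 2000.
The following Monday is Jul 31 2000.
Next Thursday: Aug 3 2000.

Jul 27 2000, Jul 31 2000, Aug 3 2000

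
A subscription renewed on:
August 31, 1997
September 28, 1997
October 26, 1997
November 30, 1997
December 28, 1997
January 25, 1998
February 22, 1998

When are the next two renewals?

March 29, 1998; April 26, 1998

Every date is a Sunday; gaps 28, 28, 35, 28, 28, 28 days.
Each is the last Sunday of its month (at least one falls on the 29th or later, ruling out '4th Sunday').
March 1998 ends with Sunday March 29, 1998.
Last Sunday of April 1998: April 26, 1998.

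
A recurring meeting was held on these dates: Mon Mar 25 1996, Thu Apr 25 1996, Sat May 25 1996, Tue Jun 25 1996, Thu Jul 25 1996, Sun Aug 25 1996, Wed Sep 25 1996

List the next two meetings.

Fri Oct 25 1996, Mon Nov 25 1996

Each date is the 25th; the gaps (31, 30, 31, 30, 31, 31) track the month lengths.
The rule is the 25th of each month.
October 1996: Fri Oct 25 1996.
Next: November 1996 → Mon Nov 25 1996.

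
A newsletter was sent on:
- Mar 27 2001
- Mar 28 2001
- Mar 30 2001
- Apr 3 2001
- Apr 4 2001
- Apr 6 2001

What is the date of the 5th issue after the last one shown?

Apr 18 2001

Every event lands on a Tuesday or Wednesday or Friday (gaps cycle 1, 2, 4, 1, 2).
So the schedule is: every Tuesday, Wednesday and Friday.
The following Tuesday is Apr 10 2001.
Next Wednesday: Apr 11 2001.
Next Friday: Apr 13 2001.
Next Tuesday: Apr 17 2001.
The following Wednesday is Apr 18 2001.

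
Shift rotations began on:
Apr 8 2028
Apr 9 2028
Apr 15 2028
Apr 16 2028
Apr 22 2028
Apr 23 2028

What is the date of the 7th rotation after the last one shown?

Gaps: 1, 6, 1, 6, 1 days — not constant, but cyclic with period 2.
The events fall on every Saturday and Sunday.
The following Saturday is Apr 29 2028.
Next Sunday: Apr 30 2028.
The following Saturday is May 6 2028.
The following Sunday is May 7 2028.
Next Saturday: May 13 2028.
Next Sunday: May 14 2028.
Next Saturday: May 20 2028.

May 20 2028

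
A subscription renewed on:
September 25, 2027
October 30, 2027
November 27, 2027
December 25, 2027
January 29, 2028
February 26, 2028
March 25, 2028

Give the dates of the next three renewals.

April 29, 2028; May 27, 2028; June 24, 2028

All Saturdays; the gaps (35, 28, 28, 35, 28, 28) vary with month length.
This is the last Saturday of each month.
Last Saturday of April 2028: April 29, 2028.
Last Saturday of May 2028: May 27, 2028.
June 2028 ends with Saturday June 24, 2028.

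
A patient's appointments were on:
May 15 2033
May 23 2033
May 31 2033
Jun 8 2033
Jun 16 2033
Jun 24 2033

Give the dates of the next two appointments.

The spacing is 8, 8, 8, 8, 8 days — always 8 days.
Jun 24 2033 + 8 days = Jul 2 2033.
Jul 2 2033 + 8 days = Jul 10 2033.

Jul 2 2033, Jul 10 2033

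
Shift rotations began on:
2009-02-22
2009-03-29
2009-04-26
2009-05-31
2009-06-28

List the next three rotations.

2009-07-26, 2009-08-30, 2009-09-27

These are Sundays with 35, 28, 35, 28-day gaps.
Each is the final Sunday of its month — 2009-03-29 is past the 28th, so '4th Sunday' doesn't fit.
Last Sunday of July 2009: 2009-07-26.
August 2009 ends with Sunday 2009-08-30.
Last Sunday of September 2009: 2009-09-27.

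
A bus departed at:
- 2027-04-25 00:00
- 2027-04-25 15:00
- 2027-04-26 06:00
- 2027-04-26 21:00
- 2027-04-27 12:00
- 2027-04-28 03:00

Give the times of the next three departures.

2027-04-28 18:00, 2027-04-29 09:00, 2027-04-30 00:00

The interval is a steady 15 hours (15, 15, 15, 15, 15).
2027-04-28 03:00 + 15 h = 2027-04-28 18:00.
2027-04-28 18:00 + 15 h = 2027-04-29 09:00.
2027-04-29 09:00 + 15 h = 2027-04-30 00:00.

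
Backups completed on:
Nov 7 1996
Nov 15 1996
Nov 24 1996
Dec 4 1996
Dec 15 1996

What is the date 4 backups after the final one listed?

Feb 7 1997

Intervals are 8, 9, 10, 11 days — an arithmetic progression with common difference 1.
Next gap: 12 days. Dec 15 1996 + 12 days = Dec 27 1996.
Next gap: 13 days. Dec 27 1996 + 13 days = Jan 9 1997.
Next gap: 14 days. Jan 9 1997 + 14 days = Jan 23 1997.
Next gap: 15 days. Jan 23 1997 + 15 days = Feb 7 1997.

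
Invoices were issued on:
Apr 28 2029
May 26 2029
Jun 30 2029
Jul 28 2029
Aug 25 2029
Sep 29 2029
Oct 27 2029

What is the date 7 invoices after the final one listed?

Every date is a Saturday; gaps 28, 35, 28, 28, 35, 28 days.
Each is the last Saturday of its month (at least one falls on the 29th or later, ruling out '4th Saturday').
Last Saturday of November 2029: Nov 24 2029.
December 2029 ends with Saturday Dec 29 2029.
Last Saturday of January 2030: Jan 26 2030.
Last Saturday of February 2030: Feb 23 2030.
Last Saturday of March 2030: Mar 30 2030.
Last Saturday of April 2030: Apr 27 2030.
May 2030 ends with Saturday May 25 2030.

May 25 2030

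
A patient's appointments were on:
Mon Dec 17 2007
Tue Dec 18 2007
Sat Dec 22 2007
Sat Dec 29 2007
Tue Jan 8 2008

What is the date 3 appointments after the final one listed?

Intervals are 1, 4, 7, 10 days — an arithmetic progression with common difference 3.
Next gap: 13 days. Tue Jan 8 2008 + 13 days = Mon Jan 21 2008.
Next gap: 16 days. Mon Jan 21 2008 + 16 days = Wed Feb 6 2008.
Next gap: 19 days. Wed Feb 6 2008 + 19 days = Mon Feb 25 2008.

Mon Feb 25 2008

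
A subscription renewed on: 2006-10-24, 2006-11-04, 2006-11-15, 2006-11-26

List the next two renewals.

The spacing is 11, 11, 11 days — always 11 days.
2006-11-26 + 11 days = 2006-12-07.
2006-12-07 + 11 days = 2006-12-18.

2006-12-07, 2006-12-18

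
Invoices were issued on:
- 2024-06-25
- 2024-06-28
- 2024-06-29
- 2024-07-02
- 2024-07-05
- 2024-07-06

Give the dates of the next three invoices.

2024-07-09, 2024-07-12, 2024-07-13

Gaps: 3, 1, 3, 3, 1 days — not constant, but cyclic with period 3.
The events fall on every Tuesday, Friday and Saturday.
Next Tuesday: 2024-07-09.
Next Friday: 2024-07-12.
Next Saturday: 2024-07-13.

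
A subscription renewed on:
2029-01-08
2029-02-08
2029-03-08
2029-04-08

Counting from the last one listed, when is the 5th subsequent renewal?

Each date is the 8th; the gaps (31, 28, 31) track the month lengths.
The rule is the 8th of each month.
Next: May 2029 → 2029-05-08.
Next: June 2029 → 2029-06-08.
Next: July 2029 → 2029-07-08.
August 2029: 2029-08-08.
Next: September 2029 → 2029-09-08.

2029-09-08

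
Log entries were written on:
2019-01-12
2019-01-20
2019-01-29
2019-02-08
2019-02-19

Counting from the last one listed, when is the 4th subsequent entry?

2019-04-14

Gaps: 8, 9, 10, 11 days — each gap is 1 larger than the previous one.
Next gap: 12 days. 2019-02-19 + 12 days = 2019-03-03.
Next gap: 13 days. 2019-03-03 + 13 days = 2019-03-16.
Next gap: 14 days. 2019-03-16 + 14 days = 2019-03-30.
Next gap: 15 days. 2019-03-30 + 15 days = 2019-04-14.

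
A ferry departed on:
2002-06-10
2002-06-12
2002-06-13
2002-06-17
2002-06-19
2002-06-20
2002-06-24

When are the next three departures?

The gap pattern 2, 1, 4, 2, 1, 4 repeats every 3 events.
These are the Mondays, Wednesdays and Thursdays of each week.
Next Wednesday: 2002-06-26.
Next Thursday: 2002-06-27.
Next Monday: 2002-07-01.

2002-06-26, 2002-06-27, 2002-07-01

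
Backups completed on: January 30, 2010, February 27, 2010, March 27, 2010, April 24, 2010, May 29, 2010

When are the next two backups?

These are Saturdays with 28, 28, 28, 35-day gaps.
Each is the final Saturday of its month — January 30, 2010 is past the 28th, so '4th Saturday' doesn't fit.
June 2010 ends with Saturday June 26, 2010.
July 2010 ends with Saturday July 31, 2010.

June 26, 2010; July 31, 2010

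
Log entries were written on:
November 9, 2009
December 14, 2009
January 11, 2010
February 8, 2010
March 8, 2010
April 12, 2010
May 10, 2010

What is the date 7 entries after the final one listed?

These are Mondays at 28- or 35-day spacing (35, 28, 28, 28, 35, 28).
The pattern: 2nd Monday of the month.
June 2010 — 2nd Monday is June 14, 2010.
2nd Monday of July 2010: July 12, 2010.
2nd Monday of August 2010: August 9, 2010.
September 2010 — 2nd Monday is September 13, 2010.
2nd Monday of October 2010: October 11, 2010.
November 2010 — 2nd Monday is November 8, 2010.
December 2010 — 2nd Monday is December 13, 2010.

December 13, 2010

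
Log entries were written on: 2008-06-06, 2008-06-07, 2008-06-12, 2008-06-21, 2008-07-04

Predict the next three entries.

Intervals are 1, 5, 9, 13 days — an arithmetic progression with common difference 4.
Next gap: 17 days. 2008-07-04 + 17 days = 2008-07-21.
Next gap: 21 days. 2008-07-21 + 21 days = 2008-08-11.
Next gap: 25 days. 2008-08-11 + 25 days = 2008-09-05.

2008-07-21, 2008-08-11, 2008-09-05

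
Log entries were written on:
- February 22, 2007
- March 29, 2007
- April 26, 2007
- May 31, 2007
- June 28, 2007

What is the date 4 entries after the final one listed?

October 25, 2007

These are Thursdays with 35, 28, 35, 28-day gaps.
Each is the final Thursday of its month — March 29, 2007 is past the 28th, so '4th Thursday' doesn't fit.
July 2007 ends with Thursday July 26, 2007.
August 2007 ends with Thursday August 30, 2007.
September 2007 ends with Thursday September 27, 2007.
Last Thursday of October 2007: October 25, 2007.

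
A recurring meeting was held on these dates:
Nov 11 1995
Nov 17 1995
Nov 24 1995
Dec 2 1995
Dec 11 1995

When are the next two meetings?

Dec 21 1995, Jan 1 1996

Gaps: 6, 7, 8, 9 days — each gap is 1 larger than the previous one.
Next gap: 10 days. Dec 11 1995 + 10 days = Dec 21 1995.
Next gap: 11 days. Dec 21 1995 + 11 days = Jan 1 1996.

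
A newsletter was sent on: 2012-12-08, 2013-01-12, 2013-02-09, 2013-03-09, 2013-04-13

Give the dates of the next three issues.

2013-05-11, 2013-06-08, 2013-07-13

Gaps: 35, 28, 28, 35 days — a mix of 28 and 35. Every date is a Saturday.
Each is the 2nd Saturday of its month.
2nd Saturday of May 2013: 2013-05-11.
2nd Saturday of June 2013: 2013-06-08.
2nd Saturday of July 2013: 2013-07-13.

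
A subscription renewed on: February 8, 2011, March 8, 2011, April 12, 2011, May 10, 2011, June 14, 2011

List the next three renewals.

These are Tuesdays at 28- or 35-day spacing (28, 35, 28, 35).
The pattern: 2nd Tuesday of the month.
July 2011 — 2nd Tuesday is July 12, 2011.
2nd Tuesday of August 2011: August 9, 2011.
2nd Tuesday of September 2011: September 13, 2011.

July 12, 2011; August 9, 2011; September 13, 2011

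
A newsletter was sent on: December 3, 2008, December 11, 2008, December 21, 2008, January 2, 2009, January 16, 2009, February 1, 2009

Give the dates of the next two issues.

The spacing grows by 2 each time: 8, 10, 12, 14, 16 days.
Next gap: 18 days. February 1, 2009 + 18 days = February 19, 2009.
Next gap: 20 days. February 19, 2009 + 20 days = March 11, 2009.

February 19, 2009; March 11, 2009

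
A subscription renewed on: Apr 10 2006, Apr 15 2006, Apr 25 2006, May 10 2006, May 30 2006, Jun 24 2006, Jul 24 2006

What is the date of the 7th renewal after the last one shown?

Gaps: 5, 10, 15, 20, 25, 30 days — each gap is 5 larger than the previous one.
Next gap: 35 days. Jul 24 2006 + 35 days = Aug 28 2006.
Next gap: 40 days. Aug 28 2006 + 40 days = Oct 7 2006.
Next gap: 45 days. Oct 7 2006 + 45 days = Nov 21 2006.
Next gap: 50 days. Nov 21 2006 + 50 days = Jan 10 2007.
Next gap: 55 days. Jan 10 2007 + 55 days = Mar 6 2007.
Next gap: 60 days. Mar 6 2007 + 60 days = May 5 2007.
Next gap: 65 days. May 5 2007 + 65 days = Jul 9 2007.

Jul 9 2007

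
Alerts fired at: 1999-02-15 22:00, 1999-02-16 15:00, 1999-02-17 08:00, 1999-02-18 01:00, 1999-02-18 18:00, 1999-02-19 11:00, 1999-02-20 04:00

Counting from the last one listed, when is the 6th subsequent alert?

1999-02-24 10:00

The interval is a steady 17 hours (17, 17, 17, 17, 17, 17).
1999-02-20 04:00 + 17 h = 1999-02-20 21:00.
1999-02-20 21:00 + 17 h = 1999-02-21 14:00.
1999-02-21 14:00 + 17 h = 1999-02-22 07:00.
1999-02-22 07:00 + 17 h = 1999-02-23 00:00.
1999-02-23 00:00 + 17 h = 1999-02-23 17:00.
1999-02-23 17:00 + 17 h = 1999-02-24 10:00.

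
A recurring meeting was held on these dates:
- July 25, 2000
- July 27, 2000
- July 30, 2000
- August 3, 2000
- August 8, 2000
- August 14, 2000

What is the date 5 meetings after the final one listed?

September 28, 2000

Intervals are 2, 3, 4, 5, 6 days — an arithmetic progression with common difference 1.
Next gap: 7 days. August 14, 2000 + 7 days = August 21, 2000.
Next gap: 8 days. August 21, 2000 + 8 days = August 29, 2000.
Next gap: 9 days. August 29, 2000 + 9 days = September 7, 2000.
Next gap: 10 days. September 7, 2000 + 10 days = September 17, 2000.
Next gap: 11 days. September 17, 2000 + 11 days = September 28, 2000.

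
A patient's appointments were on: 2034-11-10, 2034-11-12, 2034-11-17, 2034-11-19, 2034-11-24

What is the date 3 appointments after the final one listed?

The gap pattern 2, 5, 2, 5 repeats every 2 events.
These are the Fridays and Sundays of each week.
Next Sunday: 2034-11-26.
The following Friday is 2034-12-01.
Next Sunday: 2034-12-03.

2034-12-03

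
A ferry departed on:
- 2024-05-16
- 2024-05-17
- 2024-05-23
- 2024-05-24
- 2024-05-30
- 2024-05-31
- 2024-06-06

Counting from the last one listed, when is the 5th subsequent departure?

Gaps: 1, 6, 1, 6, 1, 6 days — not constant, but cyclic with period 2.
The events fall on every Thursday and Friday.
The following Friday is 2024-06-07.
Next Thursday: 2024-06-13.
Next Friday: 2024-06-14.
The following Thursday is 2024-06-20.
The following Friday is 2024-06-21.

2024-06-21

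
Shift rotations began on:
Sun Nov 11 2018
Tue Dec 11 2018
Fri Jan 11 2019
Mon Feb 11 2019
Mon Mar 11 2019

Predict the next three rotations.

Thu Apr 11 2019, Sat May 11 2019, Tue Jun 11 2019

Each date is the 11th; the gaps (30, 31, 31, 28) track the month lengths.
The rule is the 11th of each month.
Next: April 2019 → Thu Apr 11 2019.
Next: May 2019 → Sat May 11 2019.
June 2019: Tue Jun 11 2019.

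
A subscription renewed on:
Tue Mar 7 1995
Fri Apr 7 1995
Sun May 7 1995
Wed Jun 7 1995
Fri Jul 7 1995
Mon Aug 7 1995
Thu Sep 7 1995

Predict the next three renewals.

Sat Oct 7 1995, Tue Nov 7 1995, Thu Dec 7 1995

Each date is the 7th; the gaps (31, 30, 31, 30, 31, 31) track the month lengths.
The rule is the 7th of each month.
October 1995: Sat Oct 7 1995.
Next: November 1995 → Tue Nov 7 1995.
December 1995: Thu Dec 7 1995.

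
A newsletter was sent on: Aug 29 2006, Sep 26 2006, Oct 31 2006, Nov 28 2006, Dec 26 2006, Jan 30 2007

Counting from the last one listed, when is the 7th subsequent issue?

Every date is a Tuesday; gaps 28, 35, 28, 28, 35 days.
Each is the last Tuesday of its month (at least one falls on the 29th or later, ruling out '4th Tuesday').
Last Tuesday of February 2007: Feb 27 2007.
March 2007 ends with Tuesday Mar 27 2007.
Last Tuesday of April 2007: Apr 24 2007.
Last Tuesday of May 2007: May 29 2007.
June 2007 ends with Tuesday Jun 26 2007.
July 2007 ends with Tuesday Jul 31 2007.
Last Tuesday of August 2007: Aug 28 2007.

Aug 28 2007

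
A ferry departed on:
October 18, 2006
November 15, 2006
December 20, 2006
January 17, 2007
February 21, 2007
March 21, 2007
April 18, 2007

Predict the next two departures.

May 16, 2007; June 20, 2007

All dates are Wednesdays, 28, 35, 28, 35, 28, 28 days apart.
Specifically, the 3rd Wednesday of each month.
3rd Wednesday of May 2007: May 16, 2007.
3rd Wednesday of June 2007: June 20, 2007.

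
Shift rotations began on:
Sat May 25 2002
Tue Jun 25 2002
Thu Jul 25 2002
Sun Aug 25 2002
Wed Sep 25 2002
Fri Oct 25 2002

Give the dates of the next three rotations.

Mon Nov 25 2002, Wed Dec 25 2002, Sat Jan 25 2003

Gaps: 31, 30, 31, 31, 30 days — not constant. Every event is on the 25th of the month.
Pattern: the 25th of each month.
November 2002: Mon Nov 25 2002.
Next: December 2002 → Wed Dec 25 2002.
Next: January 2003 → Sat Jan 25 2003.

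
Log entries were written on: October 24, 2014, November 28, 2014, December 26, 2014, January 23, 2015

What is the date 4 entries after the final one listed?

May 22, 2015

These are Fridays at 28- or 35-day spacing (35, 28, 28).
The pattern: 4th Friday of the month.
February 2015 — 4th Friday is February 27, 2015.
4th Friday of March 2015: March 27, 2015.
April 2015 — 4th Friday is April 24, 2015.
4th Friday of May 2015: May 22, 2015.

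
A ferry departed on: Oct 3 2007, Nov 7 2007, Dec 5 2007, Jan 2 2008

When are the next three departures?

All dates are Wednesdays, 35, 28, 28 days apart.
Specifically, the 1st Wednesday of each month.
1st Wednesday of February 2008: Feb 6 2008.
1st Wednesday of March 2008: Mar 5 2008.
1st Wednesday of April 2008: Apr 2 2008.

Feb 6 2008, Mar 5 2008, Apr 2 2008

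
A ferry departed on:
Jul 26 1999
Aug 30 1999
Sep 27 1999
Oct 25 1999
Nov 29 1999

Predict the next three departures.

These are Mondays with 35, 28, 28, 35-day gaps.
Each is the final Monday of its month — Aug 30 1999 is past the 28th, so '4th Monday' doesn't fit.
Last Monday of December 1999: Dec 27 1999.
January 2000 ends with Monday Jan 31 2000.
Last Monday of February 2000: Feb 28 2000.

Dec 27 1999, Jan 31 2000, Feb 28 2000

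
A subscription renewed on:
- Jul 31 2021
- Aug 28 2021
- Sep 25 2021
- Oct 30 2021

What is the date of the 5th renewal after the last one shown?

All Saturdays; the gaps (28, 28, 35) vary with month length.
This is the last Saturday of each month.
Last Saturday of November 2021: Nov 27 2021.
December 2021 ends with Saturday Dec 25 2021.
Last Saturday of January 2022: Jan 29 2022.
Last Saturday of February 2022: Feb 26 2022.
Last Saturday of March 2022: Mar 26 2022.

Mar 26 2022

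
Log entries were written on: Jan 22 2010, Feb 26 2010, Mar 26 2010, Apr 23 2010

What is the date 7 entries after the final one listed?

Nov 26 2010

These are Fridays at 28- or 35-day spacing (35, 28, 28).
The pattern: 4th Friday of the month.
May 2010 — 4th Friday is May 28 2010.
4th Friday of June 2010: Jun 25 2010.
July 2010 — 4th Friday is Jul 23 2010.
August 2010 — 4th Friday is Aug 27 2010.
4th Friday of September 2010: Sep 24 2010.
October 2010 — 4th Friday is Oct 22 2010.
4th Friday of November 2010: Nov 26 2010.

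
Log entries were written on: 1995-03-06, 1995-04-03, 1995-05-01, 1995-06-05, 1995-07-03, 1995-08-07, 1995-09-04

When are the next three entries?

1995-10-02, 1995-11-06, 1995-12-04

Gaps: 28, 28, 35, 28, 35, 28 days — a mix of 28 and 35. Every date is a Monday.
Each is the 1st Monday of its month.
October 1995 — 1st Monday is 1995-10-02.
1st Monday of November 1995: 1995-11-06.
December 1995 — 1st Monday is 1995-12-04.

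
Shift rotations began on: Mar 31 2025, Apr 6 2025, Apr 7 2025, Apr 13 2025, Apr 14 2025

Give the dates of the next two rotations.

The gap pattern 6, 1, 6, 1 repeats every 2 events.
These are the Mondays and Sundays of each week.
Next Sunday: Apr 20 2025.
The following Monday is Apr 21 2025.

Apr 20 2025, Apr 21 2025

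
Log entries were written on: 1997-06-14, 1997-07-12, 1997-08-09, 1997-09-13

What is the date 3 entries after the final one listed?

1997-12-13

Gaps: 28, 28, 35 days — a mix of 28 and 35. Every date is a Saturday.
Each is the 2nd Saturday of its month.
October 1997 — 2nd Saturday is 1997-10-11.
November 1997 — 2nd Saturday is 1997-11-08.
December 1997 — 2nd Saturday is 1997-12-13.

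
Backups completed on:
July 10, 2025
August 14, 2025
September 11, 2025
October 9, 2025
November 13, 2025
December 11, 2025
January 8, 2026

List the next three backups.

All dates are Thursdays, 35, 28, 28, 35, 28, 28 days apart.
Specifically, the 2nd Thursday of each month.
February 2026 — 2nd Thursday is February 12, 2026.
2nd Thursday of March 2026: March 12, 2026.
2nd Thursday of April 2026: April 9, 2026.

February 12, 2026; March 12, 2026; April 9, 2026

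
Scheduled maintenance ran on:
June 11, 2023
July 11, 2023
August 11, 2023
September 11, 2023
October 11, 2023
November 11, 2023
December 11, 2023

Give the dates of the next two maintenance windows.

January 11, 2024; February 11, 2024

Gaps: 30, 31, 31, 30, 31, 30 days — not constant. Every event is on the 11th of the month.
Pattern: the 11th of each month.
January 2024: January 11, 2024.
February 2024: February 11, 2024.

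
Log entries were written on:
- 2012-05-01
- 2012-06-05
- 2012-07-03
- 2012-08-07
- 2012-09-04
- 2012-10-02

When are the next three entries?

All dates are Tuesdays, 35, 28, 35, 28, 28 days apart.
Specifically, the 1st Tuesday of each month.
November 2012 — 1st Tuesday is 2012-11-06.
December 2012 — 1st Tuesday is 2012-12-04.
January 2013 — 1st Tuesday is 2013-01-01.

2012-11-06, 2012-12-04, 2013-01-01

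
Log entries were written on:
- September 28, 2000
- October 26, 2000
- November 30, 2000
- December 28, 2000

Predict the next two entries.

These are Thursdays with 28, 35, 28-day gaps.
Each is the final Thursday of its month — November 30, 2000 is past the 28th, so '4th Thursday' doesn't fit.
Last Thursday of January 2001: January 25, 2001.
Last Thursday of February 2001: February 22, 2001.

January 25, 2001; February 22, 2001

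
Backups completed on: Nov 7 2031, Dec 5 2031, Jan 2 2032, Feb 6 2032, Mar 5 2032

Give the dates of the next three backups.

Apr 2 2032, May 7 2032, Jun 4 2032

These are Fridays at 28- or 35-day spacing (28, 28, 35, 28).
The pattern: 1st Friday of the month.
1st Friday of April 2032: Apr 2 2032.
May 2032 — 1st Friday is May 7 2032.
June 2032 — 1st Friday is Jun 4 2032.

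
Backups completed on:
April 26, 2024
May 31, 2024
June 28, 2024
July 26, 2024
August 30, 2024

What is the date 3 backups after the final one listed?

November 29, 2024

Every date is a Friday; gaps 35, 28, 28, 35 days.
Each is the last Friday of its month (at least one falls on the 29th or later, ruling out '4th Friday').
Last Friday of September 2024: September 27, 2024.
October 2024 ends with Friday October 25, 2024.
November 2024 ends with Friday November 29, 2024.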